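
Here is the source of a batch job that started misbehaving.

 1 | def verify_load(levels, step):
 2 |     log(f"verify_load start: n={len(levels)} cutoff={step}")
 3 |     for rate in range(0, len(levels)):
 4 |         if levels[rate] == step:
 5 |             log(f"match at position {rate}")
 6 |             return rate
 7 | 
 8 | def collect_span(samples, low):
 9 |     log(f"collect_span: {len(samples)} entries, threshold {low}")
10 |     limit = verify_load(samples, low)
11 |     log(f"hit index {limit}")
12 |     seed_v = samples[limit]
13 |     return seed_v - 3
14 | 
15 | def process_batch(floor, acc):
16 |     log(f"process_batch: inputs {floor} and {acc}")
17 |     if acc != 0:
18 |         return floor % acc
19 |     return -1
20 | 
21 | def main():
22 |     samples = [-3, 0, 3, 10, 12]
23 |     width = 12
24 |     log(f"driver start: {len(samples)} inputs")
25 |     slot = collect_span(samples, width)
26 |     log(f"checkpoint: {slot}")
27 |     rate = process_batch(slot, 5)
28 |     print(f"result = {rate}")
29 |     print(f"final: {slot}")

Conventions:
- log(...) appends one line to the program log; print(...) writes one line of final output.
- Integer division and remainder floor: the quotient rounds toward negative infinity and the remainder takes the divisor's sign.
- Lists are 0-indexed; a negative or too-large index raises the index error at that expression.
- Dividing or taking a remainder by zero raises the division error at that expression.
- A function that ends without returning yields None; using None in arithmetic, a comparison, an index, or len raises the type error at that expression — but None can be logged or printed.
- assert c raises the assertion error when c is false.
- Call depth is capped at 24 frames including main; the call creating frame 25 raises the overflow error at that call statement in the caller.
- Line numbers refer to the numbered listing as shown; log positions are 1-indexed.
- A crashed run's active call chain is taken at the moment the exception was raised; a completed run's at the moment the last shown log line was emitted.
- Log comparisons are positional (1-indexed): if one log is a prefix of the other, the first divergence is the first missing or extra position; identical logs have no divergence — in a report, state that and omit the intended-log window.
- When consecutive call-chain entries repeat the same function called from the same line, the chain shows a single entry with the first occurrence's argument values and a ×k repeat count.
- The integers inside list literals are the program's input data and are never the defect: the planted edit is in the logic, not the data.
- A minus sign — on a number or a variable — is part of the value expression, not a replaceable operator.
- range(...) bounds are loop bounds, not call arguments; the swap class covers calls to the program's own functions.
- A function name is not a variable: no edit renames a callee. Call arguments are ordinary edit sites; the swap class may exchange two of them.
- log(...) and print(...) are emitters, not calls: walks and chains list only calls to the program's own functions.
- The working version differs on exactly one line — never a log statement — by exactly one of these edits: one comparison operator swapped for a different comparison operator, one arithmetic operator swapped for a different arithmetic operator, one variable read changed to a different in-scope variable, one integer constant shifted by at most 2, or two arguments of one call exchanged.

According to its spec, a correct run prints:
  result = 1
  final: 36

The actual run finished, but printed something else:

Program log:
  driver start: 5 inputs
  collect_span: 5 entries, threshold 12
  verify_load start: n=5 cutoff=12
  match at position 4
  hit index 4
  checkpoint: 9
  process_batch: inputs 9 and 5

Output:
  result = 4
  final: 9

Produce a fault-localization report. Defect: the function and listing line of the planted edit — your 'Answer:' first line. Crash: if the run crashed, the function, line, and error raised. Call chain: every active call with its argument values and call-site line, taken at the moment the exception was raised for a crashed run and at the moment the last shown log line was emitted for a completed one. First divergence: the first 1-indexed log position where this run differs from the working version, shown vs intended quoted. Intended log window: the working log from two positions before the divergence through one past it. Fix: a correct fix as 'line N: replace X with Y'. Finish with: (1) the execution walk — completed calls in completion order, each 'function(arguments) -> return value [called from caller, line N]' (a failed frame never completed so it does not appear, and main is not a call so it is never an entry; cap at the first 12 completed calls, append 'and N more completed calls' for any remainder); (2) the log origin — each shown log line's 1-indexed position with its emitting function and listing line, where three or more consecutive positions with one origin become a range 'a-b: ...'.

Answer: the defect is in collect_span at line 13.
Core observation: Log line 6 is where behavior first shows: 'checkpoint: 9' appears instead of 'checkpoint: 36'.
Call chain: main -> process_batch(9, 5) (called at line 27).
First divergence: position 6 — the shown line 'checkpoint: 9' should read 'checkpoint: 36'.
Intended log window:
  4: match at position 4
  5: hit index 4
  6: checkpoint: 36
  7: process_batch: inputs 36 and 5
Execution walk:
  verify_load([-3, 0, 3, 10, 12], 12) -> 4  [called from collect_span, line 10]
  collect_span([-3, 0, 3, 10, 12], 12) -> 9  [called from main, line 25]
  process_batch(9, 5) -> 4  [called from main, line 27]
Log line origins:
  1: emitted by main (line 24)
  2: emitted by collect_span (line 9)
  3: emitted by verify_load (line 2)
  4: emitted by verify_load (line 5)
  5: emitted by collect_span (line 11)
  6: emitted by main (line 26)
  7: emitted by process_batch (line 16)
A correct fix: line 13: replace `-` with `*`.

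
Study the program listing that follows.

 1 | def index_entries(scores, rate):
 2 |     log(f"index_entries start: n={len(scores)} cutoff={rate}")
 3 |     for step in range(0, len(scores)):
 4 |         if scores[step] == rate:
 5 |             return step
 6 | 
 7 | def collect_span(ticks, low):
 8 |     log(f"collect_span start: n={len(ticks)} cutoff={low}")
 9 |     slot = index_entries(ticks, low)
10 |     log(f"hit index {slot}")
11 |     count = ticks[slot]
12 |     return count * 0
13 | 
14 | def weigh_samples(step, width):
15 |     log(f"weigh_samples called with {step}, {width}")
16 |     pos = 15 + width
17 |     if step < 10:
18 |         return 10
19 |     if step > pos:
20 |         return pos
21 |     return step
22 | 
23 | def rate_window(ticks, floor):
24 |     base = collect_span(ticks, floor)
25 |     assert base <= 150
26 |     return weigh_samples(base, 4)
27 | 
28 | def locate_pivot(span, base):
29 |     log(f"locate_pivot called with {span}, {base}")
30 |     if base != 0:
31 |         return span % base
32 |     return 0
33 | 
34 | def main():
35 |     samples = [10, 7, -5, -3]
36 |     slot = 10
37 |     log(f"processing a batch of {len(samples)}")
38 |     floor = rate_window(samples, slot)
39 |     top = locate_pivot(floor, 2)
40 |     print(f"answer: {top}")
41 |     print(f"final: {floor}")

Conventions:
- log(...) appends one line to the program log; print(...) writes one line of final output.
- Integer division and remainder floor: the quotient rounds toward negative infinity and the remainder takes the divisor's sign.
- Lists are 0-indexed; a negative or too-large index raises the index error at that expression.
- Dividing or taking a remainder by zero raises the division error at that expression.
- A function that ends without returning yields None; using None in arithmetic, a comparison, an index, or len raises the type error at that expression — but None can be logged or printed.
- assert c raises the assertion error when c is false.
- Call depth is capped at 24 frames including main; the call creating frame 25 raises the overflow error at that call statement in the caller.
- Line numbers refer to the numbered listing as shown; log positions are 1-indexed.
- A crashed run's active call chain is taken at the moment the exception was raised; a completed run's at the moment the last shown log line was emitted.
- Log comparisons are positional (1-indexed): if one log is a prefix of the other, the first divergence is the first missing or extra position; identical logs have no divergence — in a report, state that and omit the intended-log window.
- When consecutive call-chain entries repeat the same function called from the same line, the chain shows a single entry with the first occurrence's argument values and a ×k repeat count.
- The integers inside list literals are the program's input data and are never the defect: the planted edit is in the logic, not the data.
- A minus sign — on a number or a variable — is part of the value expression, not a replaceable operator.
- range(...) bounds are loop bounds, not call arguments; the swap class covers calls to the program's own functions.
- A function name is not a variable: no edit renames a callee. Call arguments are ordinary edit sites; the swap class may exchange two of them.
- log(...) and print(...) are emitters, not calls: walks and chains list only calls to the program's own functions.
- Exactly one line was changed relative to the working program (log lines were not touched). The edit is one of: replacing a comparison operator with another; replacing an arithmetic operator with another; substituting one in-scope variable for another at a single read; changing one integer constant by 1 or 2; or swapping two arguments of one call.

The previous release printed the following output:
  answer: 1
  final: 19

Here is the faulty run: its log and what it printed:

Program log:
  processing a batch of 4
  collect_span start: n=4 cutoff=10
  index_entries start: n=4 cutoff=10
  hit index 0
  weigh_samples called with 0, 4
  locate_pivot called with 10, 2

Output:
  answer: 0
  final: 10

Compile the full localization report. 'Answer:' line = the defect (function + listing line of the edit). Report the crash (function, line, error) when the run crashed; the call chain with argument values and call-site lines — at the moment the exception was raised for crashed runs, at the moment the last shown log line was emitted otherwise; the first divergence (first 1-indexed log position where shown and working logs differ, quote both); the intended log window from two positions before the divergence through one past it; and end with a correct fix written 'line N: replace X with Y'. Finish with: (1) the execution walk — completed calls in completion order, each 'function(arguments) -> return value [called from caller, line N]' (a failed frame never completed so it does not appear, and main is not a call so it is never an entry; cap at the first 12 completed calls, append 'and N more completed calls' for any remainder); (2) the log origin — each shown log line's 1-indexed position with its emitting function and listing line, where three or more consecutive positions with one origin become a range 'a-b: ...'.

Answer: the defect is in collect_span at line 12.
Key fact: Everything matches until log position 5, which reads 'weigh_samples called with 0, 4' in place of 'weigh_samples called with 20, 4'.
Call chain: main -> locate_pivot(10, 2) (called at line 39).
First divergence: position 5; shown 'weigh_samples called with 0, 4' vs intended 'weigh_samples called with 20, 4'.
Intended log window:
  3: index_entries start: n=4 cutoff=10
  4: hit index 0
  5: weigh_samples called with 20, 4
  6: locate_pivot called with 19, 2
Execution walk:
  index_entries([10, 7, -5, -3], 10) -> 0  [called from collect_span, line 9]
  collect_span([10, 7, -5, -3], 10) -> 0  [called from rate_window, line 24]
  weigh_samples(0, 4) -> 10  [called from rate_window, line 26]
  rate_window([10, 7, -5, -3], 10) -> 10  [called from main, line 38]
  locate_pivot(10, 2) -> 0  [called from main, line 39]
Origin of each log line:
  1 — main, line 37
  2 — collect_span, line 8
  3 — index_entries, line 2
  4 — collect_span, line 10
  5 — weigh_samples, line 15
  6 — locate_pivot, line 29
A correct fix: line 12: replace `0` with `2`.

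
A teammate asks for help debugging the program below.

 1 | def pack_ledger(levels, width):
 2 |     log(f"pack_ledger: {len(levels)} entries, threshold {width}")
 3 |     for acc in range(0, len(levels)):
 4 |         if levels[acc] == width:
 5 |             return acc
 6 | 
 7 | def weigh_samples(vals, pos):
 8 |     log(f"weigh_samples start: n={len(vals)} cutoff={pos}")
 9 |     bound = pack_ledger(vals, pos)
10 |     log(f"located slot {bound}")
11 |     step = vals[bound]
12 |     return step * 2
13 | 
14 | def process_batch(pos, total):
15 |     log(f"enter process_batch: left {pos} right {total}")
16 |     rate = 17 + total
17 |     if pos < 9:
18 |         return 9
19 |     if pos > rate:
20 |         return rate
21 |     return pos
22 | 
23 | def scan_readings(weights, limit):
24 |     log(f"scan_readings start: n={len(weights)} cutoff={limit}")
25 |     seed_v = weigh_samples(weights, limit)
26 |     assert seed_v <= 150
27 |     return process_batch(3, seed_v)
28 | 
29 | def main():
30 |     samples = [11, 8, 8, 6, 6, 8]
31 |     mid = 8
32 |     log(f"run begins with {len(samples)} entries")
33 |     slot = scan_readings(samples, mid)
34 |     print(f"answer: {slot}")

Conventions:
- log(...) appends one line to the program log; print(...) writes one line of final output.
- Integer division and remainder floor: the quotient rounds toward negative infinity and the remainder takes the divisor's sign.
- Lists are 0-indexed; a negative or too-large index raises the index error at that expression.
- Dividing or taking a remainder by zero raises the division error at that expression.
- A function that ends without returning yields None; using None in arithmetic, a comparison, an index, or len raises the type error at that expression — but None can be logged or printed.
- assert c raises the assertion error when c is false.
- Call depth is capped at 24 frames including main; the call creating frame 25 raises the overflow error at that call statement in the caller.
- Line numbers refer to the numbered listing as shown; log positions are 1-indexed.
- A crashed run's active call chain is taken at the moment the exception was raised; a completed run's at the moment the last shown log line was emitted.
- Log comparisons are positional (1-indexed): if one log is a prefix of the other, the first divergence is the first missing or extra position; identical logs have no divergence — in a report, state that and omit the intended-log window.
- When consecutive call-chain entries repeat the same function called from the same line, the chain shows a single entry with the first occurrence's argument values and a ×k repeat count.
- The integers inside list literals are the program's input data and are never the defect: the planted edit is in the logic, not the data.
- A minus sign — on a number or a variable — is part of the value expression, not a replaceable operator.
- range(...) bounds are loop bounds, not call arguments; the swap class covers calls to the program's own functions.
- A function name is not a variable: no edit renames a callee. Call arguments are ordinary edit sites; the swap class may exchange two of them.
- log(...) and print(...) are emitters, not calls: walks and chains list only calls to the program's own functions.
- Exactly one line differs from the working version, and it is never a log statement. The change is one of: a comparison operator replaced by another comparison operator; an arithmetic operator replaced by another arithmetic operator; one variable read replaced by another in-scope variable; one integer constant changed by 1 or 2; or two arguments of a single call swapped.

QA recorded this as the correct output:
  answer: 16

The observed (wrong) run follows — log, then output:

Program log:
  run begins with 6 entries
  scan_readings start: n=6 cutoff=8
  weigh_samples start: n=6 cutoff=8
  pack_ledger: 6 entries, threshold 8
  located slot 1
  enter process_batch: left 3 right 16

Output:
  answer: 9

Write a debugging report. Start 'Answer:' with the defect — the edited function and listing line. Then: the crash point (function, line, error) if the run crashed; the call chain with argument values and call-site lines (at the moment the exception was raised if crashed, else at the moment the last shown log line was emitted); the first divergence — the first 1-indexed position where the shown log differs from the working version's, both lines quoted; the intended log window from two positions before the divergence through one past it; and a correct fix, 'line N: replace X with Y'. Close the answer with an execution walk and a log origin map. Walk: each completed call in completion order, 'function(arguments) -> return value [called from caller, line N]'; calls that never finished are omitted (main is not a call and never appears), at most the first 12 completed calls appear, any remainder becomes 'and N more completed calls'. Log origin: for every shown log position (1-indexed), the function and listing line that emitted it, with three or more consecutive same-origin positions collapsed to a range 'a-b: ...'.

Answer: the defect is in scan_readings at line 27.
Key fact: At log position 6 the runs split — shown 'enter process_batch: left 3 right 16', but the working version logs 'enter process_batch: left 16 right 3'.
Call chain: main -> scan_readings([11, 8, 8, 6, 6, 8], 8) (called at line 33) -> process_batch(3, 16) (called at line 27).
First divergence: at position 6 the run shows 'enter process_batch: left 3 right 16' where the working version logs 'enter process_batch: left 16 right 3'.
Intended log window:
  4: pack_ledger: 6 entries, threshold 8
  5: located slot 1
  6: enter process_batch: left 16 right 3
Execution walk:
  pack_ledger([11, 8, 8, 6, 6, 8], 8) -> 1  [called from weigh_samples, line 9]
  weigh_samples([11, 8, 8, 6, 6, 8], 8) -> 16  [called from scan_readings, line 25]
  process_batch(3, 16) -> 9  [called from scan_readings, line 27]
  scan_readings([11, 8, 8, 6, 6, 8], 8) -> 9  [called from main, line 33]
Log origin:
  1: logged in main at line 32
  2: logged in scan_readings at line 24
  3: logged in weigh_samples at line 8
  4: logged in pack_ledger at line 2
  5: logged in weigh_samples at line 10
  6: logged in process_batch at line 15
A correct fix: line 27: replace `process_batch(3, seed_v)` with `process_batch(seed_v, 3)`.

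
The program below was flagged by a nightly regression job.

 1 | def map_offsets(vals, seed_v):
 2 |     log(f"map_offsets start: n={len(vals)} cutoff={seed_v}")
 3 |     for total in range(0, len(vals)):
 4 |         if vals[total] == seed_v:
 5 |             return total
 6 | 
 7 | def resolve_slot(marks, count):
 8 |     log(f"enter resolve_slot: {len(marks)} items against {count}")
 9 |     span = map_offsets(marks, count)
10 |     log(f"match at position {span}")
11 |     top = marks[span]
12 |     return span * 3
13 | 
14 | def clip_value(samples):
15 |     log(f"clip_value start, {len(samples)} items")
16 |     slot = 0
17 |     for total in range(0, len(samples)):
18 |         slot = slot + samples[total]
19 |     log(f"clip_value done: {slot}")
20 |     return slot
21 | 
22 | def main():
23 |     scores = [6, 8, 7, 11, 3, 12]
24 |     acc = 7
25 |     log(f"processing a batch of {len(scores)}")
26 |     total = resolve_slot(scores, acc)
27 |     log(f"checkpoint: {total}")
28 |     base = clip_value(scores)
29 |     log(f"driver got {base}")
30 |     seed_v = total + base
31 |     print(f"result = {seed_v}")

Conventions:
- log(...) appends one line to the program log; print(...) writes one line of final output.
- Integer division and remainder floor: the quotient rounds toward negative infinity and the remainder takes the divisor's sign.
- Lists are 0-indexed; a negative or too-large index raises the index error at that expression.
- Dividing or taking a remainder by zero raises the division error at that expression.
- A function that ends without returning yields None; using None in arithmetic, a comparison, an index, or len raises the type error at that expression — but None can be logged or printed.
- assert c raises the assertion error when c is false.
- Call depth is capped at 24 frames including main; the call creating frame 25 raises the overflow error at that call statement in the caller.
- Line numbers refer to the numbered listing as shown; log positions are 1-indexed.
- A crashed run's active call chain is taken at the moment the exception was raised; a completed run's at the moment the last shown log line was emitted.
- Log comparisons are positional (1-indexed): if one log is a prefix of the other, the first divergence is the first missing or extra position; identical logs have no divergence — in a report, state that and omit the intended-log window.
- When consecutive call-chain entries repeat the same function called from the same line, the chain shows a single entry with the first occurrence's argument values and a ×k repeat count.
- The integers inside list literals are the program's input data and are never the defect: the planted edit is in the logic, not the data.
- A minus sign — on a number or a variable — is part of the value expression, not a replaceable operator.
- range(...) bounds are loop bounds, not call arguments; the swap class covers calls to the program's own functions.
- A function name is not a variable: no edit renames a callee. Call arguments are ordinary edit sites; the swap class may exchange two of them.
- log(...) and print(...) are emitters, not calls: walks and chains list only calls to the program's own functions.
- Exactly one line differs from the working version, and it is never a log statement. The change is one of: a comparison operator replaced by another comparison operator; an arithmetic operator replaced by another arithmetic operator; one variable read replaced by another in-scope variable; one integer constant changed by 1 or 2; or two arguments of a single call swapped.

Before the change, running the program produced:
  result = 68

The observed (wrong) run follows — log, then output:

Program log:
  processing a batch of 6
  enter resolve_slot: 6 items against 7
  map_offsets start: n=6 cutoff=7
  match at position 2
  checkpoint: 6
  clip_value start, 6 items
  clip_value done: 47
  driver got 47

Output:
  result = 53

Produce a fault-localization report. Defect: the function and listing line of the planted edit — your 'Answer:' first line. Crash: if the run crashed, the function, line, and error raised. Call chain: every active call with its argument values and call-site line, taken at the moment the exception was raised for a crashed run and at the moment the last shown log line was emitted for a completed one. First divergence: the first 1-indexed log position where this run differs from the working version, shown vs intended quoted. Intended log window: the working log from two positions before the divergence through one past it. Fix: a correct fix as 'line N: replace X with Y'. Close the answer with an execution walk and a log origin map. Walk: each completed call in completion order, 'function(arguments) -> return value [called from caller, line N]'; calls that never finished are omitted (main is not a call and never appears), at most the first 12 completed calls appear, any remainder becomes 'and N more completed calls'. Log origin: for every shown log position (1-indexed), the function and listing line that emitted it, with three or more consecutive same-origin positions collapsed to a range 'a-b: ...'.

Answer: the defect is in resolve_slot at line 12.
Key observation: At log position 5 the runs split — shown 'checkpoint: 6', but the working version logs 'checkpoint: 21'.
Call chain: main.
First divergence: position 5 — the shown line 'checkpoint: 6' should read 'checkpoint: 21'.
Intended log window:
  3: map_offsets start: n=6 cutoff=7
  4: match at position 2
  5: checkpoint: 21
  6: clip_value start, 6 items
Execution walk:
  map_offsets([6, 8, 7, 11, 3, 12], 7) -> 2  [called from resolve_slot, line 9]
  resolve_slot([6, 8, 7, 11, 3, 12], 7) -> 6  [called from main, line 26]
  clip_value([6, 8, 7, 11, 3, 12]) -> 47  [called from main, line 28]
Origin of each log line:
  1 — main, line 25
  2 — resolve_slot, line 8
  3 — map_offsets, line 2
  4 — resolve_slot, line 10
  5 — main, line 27
  6 — clip_value, line 15
  7 — clip_value, line 19
  8 — main, line 29
A correct fix: line 12: replace `span` with `top`.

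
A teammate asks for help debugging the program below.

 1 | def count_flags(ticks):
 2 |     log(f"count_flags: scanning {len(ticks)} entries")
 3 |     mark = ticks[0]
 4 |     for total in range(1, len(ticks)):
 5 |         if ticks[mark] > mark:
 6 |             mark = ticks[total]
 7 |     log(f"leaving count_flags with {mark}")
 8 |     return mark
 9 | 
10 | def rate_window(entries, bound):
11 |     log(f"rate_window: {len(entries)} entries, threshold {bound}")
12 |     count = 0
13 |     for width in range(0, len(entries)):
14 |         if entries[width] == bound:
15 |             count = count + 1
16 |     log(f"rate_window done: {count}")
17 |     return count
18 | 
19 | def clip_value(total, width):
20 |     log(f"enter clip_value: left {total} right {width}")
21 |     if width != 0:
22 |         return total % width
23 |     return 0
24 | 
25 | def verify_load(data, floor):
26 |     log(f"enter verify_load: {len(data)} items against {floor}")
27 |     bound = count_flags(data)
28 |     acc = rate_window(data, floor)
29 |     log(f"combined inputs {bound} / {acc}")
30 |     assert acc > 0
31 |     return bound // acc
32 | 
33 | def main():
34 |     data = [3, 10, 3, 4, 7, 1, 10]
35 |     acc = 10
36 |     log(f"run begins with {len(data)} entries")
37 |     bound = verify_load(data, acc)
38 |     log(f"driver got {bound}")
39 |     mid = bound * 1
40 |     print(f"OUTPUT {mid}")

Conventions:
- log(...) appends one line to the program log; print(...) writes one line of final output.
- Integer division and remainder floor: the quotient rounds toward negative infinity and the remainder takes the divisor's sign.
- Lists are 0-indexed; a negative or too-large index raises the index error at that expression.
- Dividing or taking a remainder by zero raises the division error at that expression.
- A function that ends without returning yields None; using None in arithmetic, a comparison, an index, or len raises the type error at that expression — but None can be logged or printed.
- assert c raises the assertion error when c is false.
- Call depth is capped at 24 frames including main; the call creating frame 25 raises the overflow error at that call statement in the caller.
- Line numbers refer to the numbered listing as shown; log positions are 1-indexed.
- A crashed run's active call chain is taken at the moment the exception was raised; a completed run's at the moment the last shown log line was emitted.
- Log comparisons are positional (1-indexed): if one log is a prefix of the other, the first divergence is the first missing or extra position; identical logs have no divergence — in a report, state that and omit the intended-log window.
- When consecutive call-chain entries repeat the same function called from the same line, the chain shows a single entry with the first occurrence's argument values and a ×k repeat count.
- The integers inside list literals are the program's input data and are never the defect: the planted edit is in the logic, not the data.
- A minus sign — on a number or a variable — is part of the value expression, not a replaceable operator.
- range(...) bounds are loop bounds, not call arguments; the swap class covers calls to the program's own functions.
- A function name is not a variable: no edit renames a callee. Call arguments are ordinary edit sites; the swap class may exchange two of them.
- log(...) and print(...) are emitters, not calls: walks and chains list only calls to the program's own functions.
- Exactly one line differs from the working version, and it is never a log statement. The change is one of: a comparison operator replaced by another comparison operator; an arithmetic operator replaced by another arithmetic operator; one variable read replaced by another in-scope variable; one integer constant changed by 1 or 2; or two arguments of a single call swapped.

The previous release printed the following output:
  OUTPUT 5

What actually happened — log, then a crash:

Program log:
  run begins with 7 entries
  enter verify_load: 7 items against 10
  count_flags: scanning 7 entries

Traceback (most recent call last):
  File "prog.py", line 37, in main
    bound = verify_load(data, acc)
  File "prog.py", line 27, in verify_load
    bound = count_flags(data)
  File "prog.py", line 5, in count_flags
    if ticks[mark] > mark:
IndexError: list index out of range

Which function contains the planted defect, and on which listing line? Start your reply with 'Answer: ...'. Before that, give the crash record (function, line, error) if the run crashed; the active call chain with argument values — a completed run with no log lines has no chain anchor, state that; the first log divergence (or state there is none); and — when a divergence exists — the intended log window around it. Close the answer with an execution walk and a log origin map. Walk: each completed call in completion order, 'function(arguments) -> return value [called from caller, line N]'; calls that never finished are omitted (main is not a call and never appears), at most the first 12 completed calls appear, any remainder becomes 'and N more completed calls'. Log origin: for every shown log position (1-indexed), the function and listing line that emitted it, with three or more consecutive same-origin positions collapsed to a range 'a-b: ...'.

Answer: the defect is in count_flags at line 5.
Core observation: The faulty run's log stops after 3 lines; the working version's next line would be 'leaving count_flags with 10'.
Crash: count_flags, line 5, IndexError.
Call chain: main -> verify_load([3, 10, 3, 4, 7, 1, 10], 10) (called at line 37) -> count_flags([3, 10, 3, 4, 7, 1, 10]) (called at line 27).
First divergence: position 4 — after 3 matching lines the faulty run goes silent; intended next line 'leaving count_flags with 10'.
Intended log window:
  2: enter verify_load: 7 items against 10
  3: count_flags: scanning 7 entries
  4: leaving count_flags with 10
  5: rate_window: 7 entries, threshold 10
Execution walk:
  (no call completed)
Log line origins:
  1: logged in main at line 36
  2: logged in verify_load at line 26
  3: logged in count_flags at line 2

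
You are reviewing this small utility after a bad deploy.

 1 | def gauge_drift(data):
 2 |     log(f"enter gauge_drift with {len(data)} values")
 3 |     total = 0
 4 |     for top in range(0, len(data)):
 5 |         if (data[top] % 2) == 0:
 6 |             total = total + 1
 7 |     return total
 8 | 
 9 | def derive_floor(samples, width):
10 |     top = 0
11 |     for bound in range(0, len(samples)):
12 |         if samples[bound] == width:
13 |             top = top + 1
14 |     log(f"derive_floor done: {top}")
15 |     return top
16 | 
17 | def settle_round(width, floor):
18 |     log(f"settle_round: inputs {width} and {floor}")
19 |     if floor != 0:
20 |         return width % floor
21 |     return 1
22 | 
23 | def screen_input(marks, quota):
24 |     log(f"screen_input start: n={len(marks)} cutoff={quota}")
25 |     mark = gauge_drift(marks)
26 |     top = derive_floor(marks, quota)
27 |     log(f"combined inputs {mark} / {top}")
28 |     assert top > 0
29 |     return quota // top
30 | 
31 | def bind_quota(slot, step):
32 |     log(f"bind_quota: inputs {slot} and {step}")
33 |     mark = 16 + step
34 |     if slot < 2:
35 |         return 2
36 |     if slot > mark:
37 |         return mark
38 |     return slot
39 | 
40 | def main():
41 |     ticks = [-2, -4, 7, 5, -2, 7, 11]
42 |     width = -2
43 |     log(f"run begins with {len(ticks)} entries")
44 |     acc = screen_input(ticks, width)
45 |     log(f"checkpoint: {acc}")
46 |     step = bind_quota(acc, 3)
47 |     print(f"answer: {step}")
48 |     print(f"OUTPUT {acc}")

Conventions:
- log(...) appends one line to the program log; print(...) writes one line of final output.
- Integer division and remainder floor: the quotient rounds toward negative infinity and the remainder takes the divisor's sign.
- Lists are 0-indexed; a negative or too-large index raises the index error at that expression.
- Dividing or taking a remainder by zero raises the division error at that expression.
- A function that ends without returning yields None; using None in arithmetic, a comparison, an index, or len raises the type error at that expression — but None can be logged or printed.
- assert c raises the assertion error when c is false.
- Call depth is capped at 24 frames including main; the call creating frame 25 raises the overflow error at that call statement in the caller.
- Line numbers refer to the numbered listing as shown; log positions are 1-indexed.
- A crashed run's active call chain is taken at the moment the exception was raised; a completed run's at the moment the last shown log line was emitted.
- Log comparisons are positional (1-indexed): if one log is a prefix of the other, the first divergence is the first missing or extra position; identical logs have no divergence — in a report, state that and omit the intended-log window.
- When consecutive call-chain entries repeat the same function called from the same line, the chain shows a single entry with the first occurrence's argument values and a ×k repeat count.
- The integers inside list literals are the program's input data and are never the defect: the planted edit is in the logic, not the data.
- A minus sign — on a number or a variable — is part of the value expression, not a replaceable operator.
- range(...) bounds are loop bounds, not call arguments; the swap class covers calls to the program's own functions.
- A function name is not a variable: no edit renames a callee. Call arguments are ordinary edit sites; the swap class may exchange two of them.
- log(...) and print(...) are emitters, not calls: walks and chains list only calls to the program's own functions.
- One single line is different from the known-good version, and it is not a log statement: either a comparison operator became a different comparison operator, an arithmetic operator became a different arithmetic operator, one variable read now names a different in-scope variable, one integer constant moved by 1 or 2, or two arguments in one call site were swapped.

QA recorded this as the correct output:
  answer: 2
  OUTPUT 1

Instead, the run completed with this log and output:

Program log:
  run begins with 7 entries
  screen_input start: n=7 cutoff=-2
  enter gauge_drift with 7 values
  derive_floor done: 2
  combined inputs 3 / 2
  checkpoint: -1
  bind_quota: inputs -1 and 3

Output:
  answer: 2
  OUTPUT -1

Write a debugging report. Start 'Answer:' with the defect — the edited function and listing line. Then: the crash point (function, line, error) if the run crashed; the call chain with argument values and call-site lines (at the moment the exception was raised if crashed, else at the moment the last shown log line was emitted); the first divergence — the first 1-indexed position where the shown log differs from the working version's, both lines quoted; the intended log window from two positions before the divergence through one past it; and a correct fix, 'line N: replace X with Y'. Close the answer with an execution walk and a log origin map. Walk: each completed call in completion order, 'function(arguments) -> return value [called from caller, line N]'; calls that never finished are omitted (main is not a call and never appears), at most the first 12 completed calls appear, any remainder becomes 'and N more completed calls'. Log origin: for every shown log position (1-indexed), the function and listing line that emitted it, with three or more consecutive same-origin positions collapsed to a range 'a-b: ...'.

Answer: the defect is in screen_input at line 29.
Key fact: Log line 6 is where behavior first shows: 'checkpoint: -1' appears instead of 'checkpoint: 1'.
Call chain: main -> bind_quota(-1, 3) (called at line 46).
First divergence: position 6 — the shown line 'checkpoint: -1' should read 'checkpoint: 1'.
Intended log window:
  4: derive_floor done: 2
  5: combined inputs 3 / 2
  6: checkpoint: 1
  7: bind_quota: inputs 1 and 3
Execution walk:
  gauge_drift([-2, -4, 7, 5, -2, 7, 11]) -> 3  [called from screen_input, line 25]
  derive_floor([-2, -4, 7, 5, -2, 7, 11], -2) -> 2  [called from screen_input, line 26]
  screen_input([-2, -4, 7, 5, -2, 7, 11], -2) -> -1  [called from main, line 44]
  bind_quota(-1, 3) -> 2  [called from main, line 46]
Log origins:
  1 — main, line 43
  2 — screen_input, line 24
  3 — gauge_drift, line 2
  4 — derive_floor, line 14
  5 — screen_input, line 27
  6 — main, line 45
  7 — bind_quota, line 32
A correct fix: line 29: replace `quota` with `mark`.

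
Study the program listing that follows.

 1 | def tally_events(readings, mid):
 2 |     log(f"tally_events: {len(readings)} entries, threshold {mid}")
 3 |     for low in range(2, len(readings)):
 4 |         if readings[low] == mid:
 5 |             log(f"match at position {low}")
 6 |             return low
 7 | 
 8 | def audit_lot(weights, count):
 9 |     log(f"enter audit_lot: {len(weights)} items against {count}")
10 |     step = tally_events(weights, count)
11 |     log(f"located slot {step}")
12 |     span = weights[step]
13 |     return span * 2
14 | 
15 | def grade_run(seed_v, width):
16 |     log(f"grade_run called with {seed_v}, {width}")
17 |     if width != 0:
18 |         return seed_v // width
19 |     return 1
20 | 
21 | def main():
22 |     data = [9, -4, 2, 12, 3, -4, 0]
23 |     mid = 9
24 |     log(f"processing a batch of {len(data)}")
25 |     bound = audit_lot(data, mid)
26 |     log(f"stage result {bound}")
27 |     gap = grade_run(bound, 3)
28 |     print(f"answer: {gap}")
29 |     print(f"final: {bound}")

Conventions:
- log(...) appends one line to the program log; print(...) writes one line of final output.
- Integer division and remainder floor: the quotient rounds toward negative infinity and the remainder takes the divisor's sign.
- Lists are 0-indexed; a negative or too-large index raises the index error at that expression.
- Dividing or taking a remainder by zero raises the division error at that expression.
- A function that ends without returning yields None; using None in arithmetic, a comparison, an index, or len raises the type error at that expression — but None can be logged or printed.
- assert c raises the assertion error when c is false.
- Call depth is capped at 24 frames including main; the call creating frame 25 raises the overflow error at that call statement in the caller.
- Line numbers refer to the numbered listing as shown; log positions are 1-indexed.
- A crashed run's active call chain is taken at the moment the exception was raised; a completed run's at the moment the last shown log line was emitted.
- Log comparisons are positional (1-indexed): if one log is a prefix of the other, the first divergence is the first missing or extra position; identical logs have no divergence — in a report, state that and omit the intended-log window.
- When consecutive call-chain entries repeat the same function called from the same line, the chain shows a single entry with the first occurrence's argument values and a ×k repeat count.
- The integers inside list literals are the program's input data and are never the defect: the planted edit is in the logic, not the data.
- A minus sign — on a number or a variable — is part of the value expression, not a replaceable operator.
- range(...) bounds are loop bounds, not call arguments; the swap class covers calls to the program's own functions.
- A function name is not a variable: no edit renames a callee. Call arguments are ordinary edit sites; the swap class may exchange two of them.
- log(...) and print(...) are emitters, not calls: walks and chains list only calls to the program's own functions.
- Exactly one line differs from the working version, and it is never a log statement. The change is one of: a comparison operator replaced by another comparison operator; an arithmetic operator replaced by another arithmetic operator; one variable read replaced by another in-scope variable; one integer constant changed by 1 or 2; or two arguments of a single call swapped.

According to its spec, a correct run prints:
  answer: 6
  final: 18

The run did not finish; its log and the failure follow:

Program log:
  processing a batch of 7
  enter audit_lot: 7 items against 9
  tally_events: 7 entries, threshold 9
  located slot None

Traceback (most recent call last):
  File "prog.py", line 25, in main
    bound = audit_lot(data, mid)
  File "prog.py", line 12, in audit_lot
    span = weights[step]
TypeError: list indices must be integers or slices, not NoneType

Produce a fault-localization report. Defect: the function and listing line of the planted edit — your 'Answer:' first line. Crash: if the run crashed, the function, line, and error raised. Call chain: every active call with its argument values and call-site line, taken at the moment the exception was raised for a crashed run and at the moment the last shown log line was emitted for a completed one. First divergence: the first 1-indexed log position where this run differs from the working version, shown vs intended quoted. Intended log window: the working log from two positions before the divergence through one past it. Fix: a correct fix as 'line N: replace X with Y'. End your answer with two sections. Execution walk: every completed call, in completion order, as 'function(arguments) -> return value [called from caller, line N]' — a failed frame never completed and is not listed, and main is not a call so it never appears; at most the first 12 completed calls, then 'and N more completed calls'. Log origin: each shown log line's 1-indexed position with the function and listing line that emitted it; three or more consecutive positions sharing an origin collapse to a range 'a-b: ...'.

Answer: the defect is in tally_events at line 3.
The tell: The earliest visible damage is log position 4 — 'located slot None' rather than the intended 'match at position 0'.
Crash: audit_lot, line 12, TypeError.
Call chain: main -> audit_lot([9, -4, 2, 12, 3, -4, 0], 9) (called at line 25).
First divergence: position 4 — shown 'located slot None', intended 'match at position 0'.
Intended log window:
  2: enter audit_lot: 7 items against 9
  3: tally_events: 7 entries, threshold 9
  4: match at position 0
  5: located slot 0
Execution walk:
  tally_events([9, -4, 2, 12, 3, -4, 0], 9) -> None  [called from audit_lot, line 10]
Log line origins:
  1 — main, line 24
  2 — audit_lot, line 9
  3 — tally_events, line 2
  4 — audit_lot, line 11
A correct fix: line 3: replace `2` with `0`.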